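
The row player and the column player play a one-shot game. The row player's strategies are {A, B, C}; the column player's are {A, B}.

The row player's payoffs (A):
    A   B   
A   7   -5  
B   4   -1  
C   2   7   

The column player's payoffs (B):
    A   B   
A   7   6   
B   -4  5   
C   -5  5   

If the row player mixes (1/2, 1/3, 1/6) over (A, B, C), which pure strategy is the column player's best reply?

B

The column player's best reply maximizes expected payoff against the mix.
A: (1/2)·7 + (1/3)·(-4) + (1/6)·(-5) = 4/3
B: (1/2)·6 + (1/3)·5 + (1/6)·5 = 11/2
Highest expected payoff is 11/2, from B.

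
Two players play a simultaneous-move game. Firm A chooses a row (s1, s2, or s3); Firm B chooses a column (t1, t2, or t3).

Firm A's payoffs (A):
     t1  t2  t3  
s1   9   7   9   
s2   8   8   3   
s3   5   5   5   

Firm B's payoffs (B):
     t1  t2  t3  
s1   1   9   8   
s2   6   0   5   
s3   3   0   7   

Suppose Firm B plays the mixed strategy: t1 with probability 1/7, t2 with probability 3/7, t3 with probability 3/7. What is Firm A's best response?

s1

Compute Firm A's expected payoff from each pure strategy against the given mix.
s1: (1/7)·9 + (3/7)·7 + (3/7)·9 = 57/7
s2: (1/7)·8 + (3/7)·8 + (3/7)·3 = 41/7
s3: (1/7)·5 + (3/7)·5 + (3/7)·5 = 5
Highest expected payoff is 57/7, from s1.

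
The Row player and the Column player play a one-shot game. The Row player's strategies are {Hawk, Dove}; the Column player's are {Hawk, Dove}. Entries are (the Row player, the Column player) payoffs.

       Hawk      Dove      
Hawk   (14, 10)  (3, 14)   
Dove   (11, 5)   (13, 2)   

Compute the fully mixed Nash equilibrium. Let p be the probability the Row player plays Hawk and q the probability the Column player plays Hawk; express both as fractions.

Each player's mixing probability is pinned down by making the *other* player indifferent.
The Column player indifferent between Hawk and Dove: p·10 + (1−p)·5 = p·14 + (1−p)·2 ⟹ 5 + 5p = 2 + 12p ⟹ p = 3/7.
The Row player indifferent between Hawk and Dove: q·14 + (1−q)·3 = q·11 + (1−q)·13 ⟹ 3 + 11q = 13 + (-2)q ⟹ q = 10/13.

p = 3/7, q = 10/13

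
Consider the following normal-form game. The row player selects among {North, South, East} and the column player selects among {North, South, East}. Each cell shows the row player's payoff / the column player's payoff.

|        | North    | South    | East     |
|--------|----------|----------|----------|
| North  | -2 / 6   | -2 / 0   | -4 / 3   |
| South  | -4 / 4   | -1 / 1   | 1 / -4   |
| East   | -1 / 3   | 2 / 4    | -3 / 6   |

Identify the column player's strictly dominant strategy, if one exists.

None

A strategy is strictly dominant if it gives the column player a strictly higher payoff than every other strategy, against every choice by the opponent.
North is not dominant: against East, South gives 4 > 3.
South is not dominant: against North, North gives 6 > 0.
East is not dominant: against North, North gives 6 > 3.
No single strategy is best against every opponent action.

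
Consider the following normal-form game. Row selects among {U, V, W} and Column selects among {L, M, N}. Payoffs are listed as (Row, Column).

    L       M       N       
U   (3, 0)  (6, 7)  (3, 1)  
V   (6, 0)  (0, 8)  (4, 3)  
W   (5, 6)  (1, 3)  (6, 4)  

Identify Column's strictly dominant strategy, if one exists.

Check whether one of Column's strategies beats all alternatives regardless of what the opponent does.
L is not dominant: against U, M gives 7 > 0.
M is not dominant: against W, L gives 6 > 3.
N is not dominant: against U, M gives 7 > 1.
No single strategy is best against every opponent action.

None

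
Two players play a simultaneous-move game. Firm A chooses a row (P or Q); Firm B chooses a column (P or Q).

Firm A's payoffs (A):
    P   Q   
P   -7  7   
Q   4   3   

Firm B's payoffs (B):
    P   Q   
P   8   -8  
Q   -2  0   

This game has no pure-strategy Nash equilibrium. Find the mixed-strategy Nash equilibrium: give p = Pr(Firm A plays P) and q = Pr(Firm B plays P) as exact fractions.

p = 1/9, q = 4/15

Each player's mixing probability is pinned down by making the *other* player indifferent.
Firm B indifferent between P and Q: p·8 + (1−p)·(-2) = p·(-8) + (1−p)·0 ⟹ (-2) + 10p = 0 + (-8)p ⟹ p = 1/9.
Firm A indifferent between P and Q: q·(-7) + (1−q)·7 = q·4 + (1−q)·3 ⟹ 7 + (-14)q = 3 + 1q ⟹ q = 4/15.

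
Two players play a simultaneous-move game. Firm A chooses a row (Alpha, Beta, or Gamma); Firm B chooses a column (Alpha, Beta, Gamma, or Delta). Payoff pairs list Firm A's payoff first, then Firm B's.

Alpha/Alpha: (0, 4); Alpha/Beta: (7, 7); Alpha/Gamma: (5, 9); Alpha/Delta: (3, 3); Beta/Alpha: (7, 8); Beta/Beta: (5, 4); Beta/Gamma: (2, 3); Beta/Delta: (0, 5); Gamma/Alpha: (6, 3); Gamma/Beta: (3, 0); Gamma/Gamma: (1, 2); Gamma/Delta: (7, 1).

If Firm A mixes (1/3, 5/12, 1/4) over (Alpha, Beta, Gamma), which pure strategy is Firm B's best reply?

Alpha

Firm B's best reply maximizes expected payoff against the mix.
Alpha: (1/3)·4 + (5/12)·8 + (1/4)·3 = 65/12
Beta: (1/3)·7 + (5/12)·4 + (1/4)·0 = 4
Gamma: (1/3)·9 + (5/12)·3 + (1/4)·2 = 19/4
Delta: (1/3)·3 + (5/12)·5 + (1/4)·1 = 10/3
Highest expected payoff is 65/12, from Alpha.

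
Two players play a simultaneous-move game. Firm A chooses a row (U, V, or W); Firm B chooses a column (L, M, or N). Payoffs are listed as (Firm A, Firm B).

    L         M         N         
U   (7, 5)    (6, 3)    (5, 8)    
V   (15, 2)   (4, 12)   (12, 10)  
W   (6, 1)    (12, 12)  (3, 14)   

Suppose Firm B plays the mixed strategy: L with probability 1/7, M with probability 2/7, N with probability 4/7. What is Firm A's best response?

Firm A's best reply maximizes expected payoff against the mix.
U: (1/7)·7 + (2/7)·6 + (4/7)·5 = 39/7
V: (1/7)·15 + (2/7)·4 + (4/7)·12 = 71/7
W: (1/7)·6 + (2/7)·12 + (4/7)·3 = 6
Highest expected payoff is 71/7, from V.

V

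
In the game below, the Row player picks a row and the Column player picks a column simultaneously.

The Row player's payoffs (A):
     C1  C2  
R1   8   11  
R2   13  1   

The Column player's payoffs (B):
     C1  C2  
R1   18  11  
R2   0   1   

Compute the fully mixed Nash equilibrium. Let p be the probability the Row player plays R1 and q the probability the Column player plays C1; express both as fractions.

p = 1/8, q = 2/3

In a mixed NE each player is indifferent between their pure strategies, so the opponent's mix sets the indifference.
The Column player indifferent between C1 and C2: p·18 + (1−p)·0 = p·11 + (1−p)·1 ⟹ 0 + 18p = 1 + 10p ⟹ p = 1/8.
The Row player indifferent between R1 and R2: q·8 + (1−q)·11 = q·13 + (1−q)·1 ⟹ 11 + (-3)q = 1 + 12q ⟹ q = 2/3.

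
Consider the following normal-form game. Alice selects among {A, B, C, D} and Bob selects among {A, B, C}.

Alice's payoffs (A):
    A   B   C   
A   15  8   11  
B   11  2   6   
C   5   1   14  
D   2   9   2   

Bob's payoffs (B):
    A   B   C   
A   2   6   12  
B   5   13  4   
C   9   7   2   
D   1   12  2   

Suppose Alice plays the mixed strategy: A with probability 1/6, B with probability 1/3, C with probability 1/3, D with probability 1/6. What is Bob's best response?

B

Bob's best reply maximizes expected payoff against the mix.
A: (1/6)·2 + (1/3)·5 + (1/3)·9 + (1/6)·1 = 31/6
B: (1/6)·6 + (1/3)·13 + (1/3)·7 + (1/6)·12 = 29/3
C: (1/6)·12 + (1/3)·4 + (1/3)·2 + (1/6)·2 = 13/3
Highest expected payoff is 29/3, from B.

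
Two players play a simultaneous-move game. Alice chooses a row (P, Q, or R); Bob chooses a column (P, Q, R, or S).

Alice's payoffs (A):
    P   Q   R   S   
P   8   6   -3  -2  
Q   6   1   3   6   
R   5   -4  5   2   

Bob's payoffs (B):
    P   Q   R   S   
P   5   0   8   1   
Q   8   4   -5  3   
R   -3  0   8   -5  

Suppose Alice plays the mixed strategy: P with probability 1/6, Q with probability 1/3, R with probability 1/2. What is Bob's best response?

Compute Bob's expected payoff from each pure strategy against the given mix.
P: (1/6)·5 + (1/3)·8 + (1/2)·(-3) = 2
Q: (1/6)·0 + (1/3)·4 + (1/2)·0 = 4/3
R: (1/6)·8 + (1/3)·(-5) + (1/2)·8 = 11/3
S: (1/6)·1 + (1/3)·3 + (1/2)·(-5) = -4/3
Highest expected payoff is 11/3, from R.

R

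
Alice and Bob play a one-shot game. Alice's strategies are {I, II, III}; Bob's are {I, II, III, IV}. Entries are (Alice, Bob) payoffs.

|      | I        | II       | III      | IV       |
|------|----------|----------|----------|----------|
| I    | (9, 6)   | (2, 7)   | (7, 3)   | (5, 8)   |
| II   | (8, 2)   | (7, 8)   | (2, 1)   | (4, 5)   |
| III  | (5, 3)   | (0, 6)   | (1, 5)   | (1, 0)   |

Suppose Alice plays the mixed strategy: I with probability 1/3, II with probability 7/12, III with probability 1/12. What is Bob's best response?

Compute Bob's expected payoff from each pure strategy against the given mix.
I: (1/3)·6 + (7/12)·2 + (1/12)·3 = 41/12
II: (1/3)·7 + (7/12)·8 + (1/12)·6 = 15/2
III: (1/3)·3 + (7/12)·1 + (1/12)·5 = 2
IV: (1/3)·8 + (7/12)·5 + (1/12)·0 = 67/12
Highest expected payoff is 15/2, from II.

II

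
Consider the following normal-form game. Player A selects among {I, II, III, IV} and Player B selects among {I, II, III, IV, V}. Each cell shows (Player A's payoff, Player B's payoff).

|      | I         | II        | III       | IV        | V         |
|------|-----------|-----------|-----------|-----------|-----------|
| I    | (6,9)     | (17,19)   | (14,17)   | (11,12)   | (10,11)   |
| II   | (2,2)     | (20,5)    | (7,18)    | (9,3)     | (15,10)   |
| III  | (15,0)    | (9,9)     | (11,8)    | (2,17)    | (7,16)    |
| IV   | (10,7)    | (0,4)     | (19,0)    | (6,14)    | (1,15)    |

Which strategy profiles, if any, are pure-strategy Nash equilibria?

Find each player's best response to every opponent strategy; NE are the intersections.
Player A's best responses — vs I: III (payoff 15); vs II: II (payoff 20); vs III: IV (payoff 19); vs IV: I (payoff 11); vs V: II (payoff 15).
Player B's best responses — vs I: II (payoff 19); vs II: III (payoff 18); vs III: IV (payoff 17); vs IV: V (payoff 15).
No cell has both players best-responding. For instance, Player A's best reply to V is II, but against II Player B prefers III over V.

No pure-strategy Nash equilibrium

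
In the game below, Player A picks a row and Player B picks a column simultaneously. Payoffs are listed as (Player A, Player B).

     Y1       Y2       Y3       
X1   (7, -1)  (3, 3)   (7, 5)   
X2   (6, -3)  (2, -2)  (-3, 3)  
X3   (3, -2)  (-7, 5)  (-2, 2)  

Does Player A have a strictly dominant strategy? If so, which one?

X1

Check whether one of Player A's strategies beats all alternatives regardless of what the opponent does.
X1 strictly dominates: vs Y1: 7 > each of {6, 3}; vs Y2: 3 > each of {2, -7}; vs Y3: 7 > each of {-3, -2}.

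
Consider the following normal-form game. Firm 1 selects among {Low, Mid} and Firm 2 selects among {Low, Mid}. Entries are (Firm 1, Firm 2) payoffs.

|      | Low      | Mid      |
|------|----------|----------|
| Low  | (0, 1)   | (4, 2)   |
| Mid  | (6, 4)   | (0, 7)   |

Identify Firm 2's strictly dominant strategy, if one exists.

Mid

A strategy is strictly dominant if it gives Firm 2 a strictly higher payoff than every other strategy, against every choice by the opponent.
Mid strictly dominates: vs Low: 2 > 1; vs Mid: 7 > 4.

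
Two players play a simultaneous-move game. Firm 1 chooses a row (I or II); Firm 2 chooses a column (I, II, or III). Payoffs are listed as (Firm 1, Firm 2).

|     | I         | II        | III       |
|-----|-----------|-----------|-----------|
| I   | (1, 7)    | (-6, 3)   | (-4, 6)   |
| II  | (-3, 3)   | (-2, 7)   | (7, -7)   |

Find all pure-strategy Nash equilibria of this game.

(I, I) and (II, II)

A profile is a Nash equilibrium when each player is best-responding to the other.
Firm 1's best responses — vs I: I (payoff 1); vs II: II (payoff -2); vs III: II (payoff 7).
Firm 2's best responses — vs I: I (payoff 7); vs II: II (payoff 7).
Mutual best responses occur at (I, I) and (II, II); at each, neither player gains by switching.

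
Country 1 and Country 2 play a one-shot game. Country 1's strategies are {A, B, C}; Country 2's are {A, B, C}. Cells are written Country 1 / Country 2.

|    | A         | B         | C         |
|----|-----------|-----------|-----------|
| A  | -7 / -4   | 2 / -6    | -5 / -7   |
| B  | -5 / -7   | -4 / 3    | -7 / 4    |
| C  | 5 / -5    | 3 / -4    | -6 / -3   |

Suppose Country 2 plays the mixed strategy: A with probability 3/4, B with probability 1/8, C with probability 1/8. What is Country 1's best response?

C

Country 1's best reply maximizes expected payoff against the mix.
A: (3/4)·(-7) + (1/8)·2 + (1/8)·(-5) = -45/8
B: (3/4)·(-5) + (1/8)·(-4) + (1/8)·(-7) = -41/8
C: (3/4)·5 + (1/8)·3 + (1/8)·(-6) = 27/8
Highest expected payoff is 27/8, from C.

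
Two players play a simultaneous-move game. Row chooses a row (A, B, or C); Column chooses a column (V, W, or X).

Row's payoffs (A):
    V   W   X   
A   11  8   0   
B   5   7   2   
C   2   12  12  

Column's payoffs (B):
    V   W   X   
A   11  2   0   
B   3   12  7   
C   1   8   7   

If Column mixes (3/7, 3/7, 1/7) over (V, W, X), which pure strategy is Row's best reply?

A

Compute Row's expected payoff from each pure strategy against the given mix.
A: (3/7)·11 + (3/7)·8 + (1/7)·0 = 57/7
B: (3/7)·5 + (3/7)·7 + (1/7)·2 = 38/7
C: (3/7)·2 + (3/7)·12 + (1/7)·12 = 54/7
Highest expected payoff is 57/7, from A.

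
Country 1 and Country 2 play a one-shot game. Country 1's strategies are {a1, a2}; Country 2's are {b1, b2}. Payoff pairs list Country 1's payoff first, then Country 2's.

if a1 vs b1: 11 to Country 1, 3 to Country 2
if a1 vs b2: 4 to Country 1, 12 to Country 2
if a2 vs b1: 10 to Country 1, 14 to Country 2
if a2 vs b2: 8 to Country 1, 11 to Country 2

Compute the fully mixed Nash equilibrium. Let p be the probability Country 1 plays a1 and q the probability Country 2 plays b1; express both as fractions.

p = 1/4, q = 4/5

Each player's mixing probability is pinned down by making the *other* player indifferent.
Country 2 indifferent between b1 and b2: p·3 + (1−p)·14 = p·12 + (1−p)·11 ⟹ 14 + (-11)p = 11 + 1p ⟹ p = 1/4.
Country 1 indifferent between a1 and a2: q·11 + (1−q)·4 = q·10 + (1−q)·8 ⟹ 4 + 7q = 8 + 2q ⟹ q = 4/5.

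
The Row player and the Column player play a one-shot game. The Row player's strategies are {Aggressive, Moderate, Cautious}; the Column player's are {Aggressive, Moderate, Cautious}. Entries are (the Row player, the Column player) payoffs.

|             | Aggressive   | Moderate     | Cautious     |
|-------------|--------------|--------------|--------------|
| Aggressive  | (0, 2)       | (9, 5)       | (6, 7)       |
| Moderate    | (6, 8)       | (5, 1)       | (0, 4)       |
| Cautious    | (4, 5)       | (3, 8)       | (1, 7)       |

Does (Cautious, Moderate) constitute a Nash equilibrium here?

No

Holding the Column player at Moderate: the Row player gets 3 from Cautious but could get 9 by switching to Aggressive. The Row player has a profitable deviation.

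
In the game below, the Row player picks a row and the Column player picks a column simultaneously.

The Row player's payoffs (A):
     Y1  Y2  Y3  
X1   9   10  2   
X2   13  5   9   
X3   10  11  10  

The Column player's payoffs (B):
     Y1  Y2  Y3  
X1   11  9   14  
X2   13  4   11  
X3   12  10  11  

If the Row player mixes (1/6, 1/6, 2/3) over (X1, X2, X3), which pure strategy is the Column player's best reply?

Y1

The Column player's best reply maximizes expected payoff against the mix.
Y1: (1/6)·11 + (1/6)·13 + (2/3)·12 = 12
Y2: (1/6)·9 + (1/6)·4 + (2/3)·10 = 53/6
Y3: (1/6)·14 + (1/6)·11 + (2/3)·11 = 23/2
Highest expected payoff is 12, from Y1.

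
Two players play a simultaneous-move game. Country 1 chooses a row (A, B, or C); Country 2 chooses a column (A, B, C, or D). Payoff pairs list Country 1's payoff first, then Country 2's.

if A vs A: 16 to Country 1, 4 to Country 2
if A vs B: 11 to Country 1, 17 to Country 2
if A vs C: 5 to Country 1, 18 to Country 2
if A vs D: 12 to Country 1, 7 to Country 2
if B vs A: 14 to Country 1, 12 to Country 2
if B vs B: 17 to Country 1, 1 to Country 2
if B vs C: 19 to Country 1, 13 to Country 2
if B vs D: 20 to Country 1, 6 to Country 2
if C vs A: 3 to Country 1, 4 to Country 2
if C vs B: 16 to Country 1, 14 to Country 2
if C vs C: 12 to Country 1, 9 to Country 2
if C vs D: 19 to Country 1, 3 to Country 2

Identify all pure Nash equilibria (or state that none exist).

(B, C)

Find each player's best response to every opponent strategy; NE are the intersections.
Country 1's best responses — vs A: A (payoff 16); vs B: B (payoff 17); vs C: B (payoff 19); vs D: B (payoff 20).
Country 2's best responses — vs A: C (payoff 18); vs B: C (payoff 13); vs C: B (payoff 14).
The only mutual best response is (B, C); neither player gains by switching there.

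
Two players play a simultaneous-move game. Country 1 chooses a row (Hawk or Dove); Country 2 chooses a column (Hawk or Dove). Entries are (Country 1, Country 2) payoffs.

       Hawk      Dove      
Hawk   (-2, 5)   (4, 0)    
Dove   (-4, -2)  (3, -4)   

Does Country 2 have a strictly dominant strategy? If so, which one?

Hawk

A strategy is strictly dominant if it gives Country 2 a strictly higher payoff than every other strategy, against every choice by the opponent.
Hawk strictly dominates: vs Hawk: 5 > 0; vs Dove: -2 > -4.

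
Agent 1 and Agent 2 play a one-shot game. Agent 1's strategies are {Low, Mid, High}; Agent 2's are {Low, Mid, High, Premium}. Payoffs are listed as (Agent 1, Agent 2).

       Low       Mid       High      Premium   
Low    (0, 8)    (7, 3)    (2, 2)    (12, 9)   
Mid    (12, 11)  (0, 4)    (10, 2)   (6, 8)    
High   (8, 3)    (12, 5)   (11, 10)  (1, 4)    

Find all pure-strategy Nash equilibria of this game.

(Low, Premium), (Mid, Low), and (High, High)

Check mutual best responses: a cell is a NE iff neither player can gain by unilaterally deviating.
Agent 1's best responses — vs Low: Mid (payoff 12); vs Mid: High (payoff 12); vs High: High (payoff 11); vs Premium: Low (payoff 12).
Agent 2's best responses — vs Low: Premium (payoff 9); vs Mid: Low (payoff 11); vs High: High (payoff 10).
Mutual best responses occur at (Low, Premium), (Mid, Low), and (High, High); at each, neither player gains by switching.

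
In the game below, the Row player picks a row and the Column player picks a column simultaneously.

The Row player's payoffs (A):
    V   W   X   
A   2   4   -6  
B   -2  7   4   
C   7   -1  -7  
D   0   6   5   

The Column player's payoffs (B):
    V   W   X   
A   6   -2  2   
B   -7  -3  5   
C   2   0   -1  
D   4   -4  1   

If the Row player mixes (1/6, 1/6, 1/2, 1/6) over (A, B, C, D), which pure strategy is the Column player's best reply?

V

Compute the Column player's expected payoff from each pure strategy against the given mix.
V: (1/6)·6 + (1/6)·(-7) + (1/2)·2 + (1/6)·4 = 3/2
W: (1/6)·(-2) + (1/6)·(-3) + (1/2)·0 + (1/6)·(-4) = -3/2
X: (1/6)·2 + (1/6)·5 + (1/2)·(-1) + (1/6)·1 = 5/6
Highest expected payoff is 3/2, from V.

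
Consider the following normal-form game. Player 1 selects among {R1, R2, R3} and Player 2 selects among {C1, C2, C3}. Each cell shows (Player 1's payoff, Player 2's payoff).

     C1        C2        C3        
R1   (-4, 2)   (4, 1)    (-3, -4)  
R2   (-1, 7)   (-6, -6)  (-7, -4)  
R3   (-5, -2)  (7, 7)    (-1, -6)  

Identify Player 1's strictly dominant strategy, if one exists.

No strictly dominant strategy

A strategy is strictly dominant if it gives Player 1 a strictly higher payoff than every other strategy, against every choice by the opponent.
R1 is not dominant: against C1, R2 gives -1 > -4.
R2 is not dominant: against C2, R1 gives 4 > -6.
R3 is not dominant: against C1, R1 gives -4 > -5.
No single strategy is best against every opponent action.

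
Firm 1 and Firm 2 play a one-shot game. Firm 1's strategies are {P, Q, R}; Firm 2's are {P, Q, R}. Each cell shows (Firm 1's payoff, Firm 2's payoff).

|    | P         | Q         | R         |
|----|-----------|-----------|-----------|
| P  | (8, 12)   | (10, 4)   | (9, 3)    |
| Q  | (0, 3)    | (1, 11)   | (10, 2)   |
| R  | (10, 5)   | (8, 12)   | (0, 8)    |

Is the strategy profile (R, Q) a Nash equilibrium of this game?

No

Holding Firm 2 at Q: Firm 1 gets 8 from R but could get 10 by switching to P. Firm 1 has a profitable deviation.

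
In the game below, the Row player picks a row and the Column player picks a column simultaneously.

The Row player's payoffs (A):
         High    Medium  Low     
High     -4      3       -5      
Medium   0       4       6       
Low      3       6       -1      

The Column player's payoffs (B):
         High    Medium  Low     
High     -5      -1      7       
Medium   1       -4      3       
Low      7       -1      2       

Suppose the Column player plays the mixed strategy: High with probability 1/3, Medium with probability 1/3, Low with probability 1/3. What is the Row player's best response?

Compute the Row player's expected payoff from each pure strategy against the given mix.
High: (1/3)·(-4) + (1/3)·3 + (1/3)·(-5) = -2
Medium: (1/3)·0 + (1/3)·4 + (1/3)·6 = 10/3
Low: (1/3)·3 + (1/3)·6 + (1/3)·(-1) = 8/3
Highest expected payoff is 10/3, from Medium.

Medium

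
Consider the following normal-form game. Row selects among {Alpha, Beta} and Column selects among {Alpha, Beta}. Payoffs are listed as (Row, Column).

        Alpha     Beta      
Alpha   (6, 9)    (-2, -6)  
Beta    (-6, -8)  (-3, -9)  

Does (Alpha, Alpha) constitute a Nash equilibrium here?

Yes

Holding Column at Alpha: Row gets 6 from Alpha, versus -6 from Beta. No profitable deviation for Row.
Holding Row at Alpha: Column gets 9 from Alpha, versus -6 from Beta. No profitable deviation for Column either.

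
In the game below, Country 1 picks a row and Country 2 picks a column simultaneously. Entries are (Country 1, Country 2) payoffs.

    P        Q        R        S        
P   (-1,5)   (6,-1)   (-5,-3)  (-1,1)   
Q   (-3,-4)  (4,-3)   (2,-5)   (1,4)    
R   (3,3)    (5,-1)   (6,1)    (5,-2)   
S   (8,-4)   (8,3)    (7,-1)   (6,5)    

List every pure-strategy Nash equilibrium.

Check mutual best responses: a cell is a NE iff neither player can gain by unilaterally deviating.
Country 1's best responses — vs P: S (payoff 8); vs Q: S (payoff 8); vs R: S (payoff 7); vs S: S (payoff 6).
Country 2's best responses — vs P: P (payoff 5); vs Q: S (payoff 4); vs R: P (payoff 3); vs S: S (payoff 5).
The only mutual best response is (S, S); neither player gains by switching there.

(S, S)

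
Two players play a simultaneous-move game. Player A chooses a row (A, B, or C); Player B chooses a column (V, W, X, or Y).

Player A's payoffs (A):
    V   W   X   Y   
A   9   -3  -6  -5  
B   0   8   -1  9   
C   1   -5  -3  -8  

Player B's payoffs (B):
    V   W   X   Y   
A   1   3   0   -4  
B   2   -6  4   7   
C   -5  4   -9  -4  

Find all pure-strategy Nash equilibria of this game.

Find each player's best response to every opponent strategy; NE are the intersections.
Player A's best responses — vs V: A (payoff 9); vs W: B (payoff 8); vs X: B (payoff -1); vs Y: B (payoff 9).
Player B's best responses — vs A: W (payoff 3); vs B: Y (payoff 7); vs C: W (payoff 4).
The only mutual best response is (B, Y); neither player gains by switching there.

(B, Y)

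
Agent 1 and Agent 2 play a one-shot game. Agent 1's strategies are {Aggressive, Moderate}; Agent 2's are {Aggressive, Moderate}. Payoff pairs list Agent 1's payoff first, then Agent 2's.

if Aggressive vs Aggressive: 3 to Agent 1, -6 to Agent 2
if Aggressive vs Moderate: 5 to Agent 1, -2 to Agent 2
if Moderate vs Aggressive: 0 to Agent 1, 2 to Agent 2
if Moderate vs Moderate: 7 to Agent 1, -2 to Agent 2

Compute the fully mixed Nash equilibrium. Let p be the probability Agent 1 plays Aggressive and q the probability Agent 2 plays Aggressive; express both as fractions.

In a mixed NE each player is indifferent between their pure strategies, so the opponent's mix sets the indifference.
Agent 2 indifferent between Aggressive and Moderate: p·(-6) + (1−p)·2 = p·(-2) + (1−p)·(-2) ⟹ 2 + (-8)p = (-2) + 0p ⟹ p = 1/2.
Agent 1 indifferent between Aggressive and Moderate: q·3 + (1−q)·5 = q·0 + (1−q)·7 ⟹ 5 + (-2)q = 7 + (-7)q ⟹ q = 2/5.

p = 1/2, q = 2/5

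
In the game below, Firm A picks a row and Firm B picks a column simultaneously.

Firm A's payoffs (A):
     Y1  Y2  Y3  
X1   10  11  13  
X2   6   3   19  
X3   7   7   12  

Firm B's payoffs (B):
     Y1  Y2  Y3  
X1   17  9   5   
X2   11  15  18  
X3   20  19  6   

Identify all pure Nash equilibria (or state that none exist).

(X1, Y1) and (X2, Y3)

A profile is a Nash equilibrium when each player is best-responding to the other.
Firm A's best responses — vs Y1: X1 (payoff 10); vs Y2: X1 (payoff 11); vs Y3: X2 (payoff 19).
Firm B's best responses — vs X1: Y1 (payoff 17); vs X2: Y3 (payoff 18); vs X3: Y1 (payoff 20).
Mutual best responses occur at (X1, Y1) and (X2, Y3); at each, neither player gains by switching.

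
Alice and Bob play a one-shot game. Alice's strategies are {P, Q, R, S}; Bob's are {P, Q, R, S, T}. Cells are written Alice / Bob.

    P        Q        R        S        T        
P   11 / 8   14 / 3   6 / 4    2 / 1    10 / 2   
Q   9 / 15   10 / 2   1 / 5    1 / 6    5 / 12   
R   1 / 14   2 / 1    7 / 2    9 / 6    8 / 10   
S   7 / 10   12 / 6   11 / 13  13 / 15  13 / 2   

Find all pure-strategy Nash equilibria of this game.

A profile is a Nash equilibrium when each player is best-responding to the other.
Alice's best responses — vs P: P (payoff 11); vs Q: P (payoff 14); vs R: S (payoff 11); vs S: S (payoff 13); vs T: S (payoff 13).
Bob's best responses — vs P: P (payoff 8); vs Q: P (payoff 15); vs R: P (payoff 14); vs S: S (payoff 15).
Mutual best responses occur at (P, P) and (S, S); at each, neither player gains by switching.

(P, P) and (S, S)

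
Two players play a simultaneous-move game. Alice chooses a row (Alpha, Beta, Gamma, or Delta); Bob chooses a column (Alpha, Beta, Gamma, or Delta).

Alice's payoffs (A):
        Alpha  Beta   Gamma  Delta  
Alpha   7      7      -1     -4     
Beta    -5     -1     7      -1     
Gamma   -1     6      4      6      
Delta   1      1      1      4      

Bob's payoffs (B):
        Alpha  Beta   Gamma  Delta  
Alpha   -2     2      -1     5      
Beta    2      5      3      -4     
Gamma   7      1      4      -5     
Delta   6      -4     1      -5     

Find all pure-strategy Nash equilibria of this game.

There is no pure-strategy Nash equilibrium

A profile is a Nash equilibrium when each player is best-responding to the other.
Alice's best responses — vs Alpha: Alpha (payoff 7); vs Beta: Alpha (payoff 7); vs Gamma: Beta (payoff 7); vs Delta: Gamma (payoff 6).
Bob's best responses — vs Alpha: Delta (payoff 5); vs Beta: Beta (payoff 5); vs Gamma: Alpha (payoff 7); vs Delta: Alpha (payoff 6).
No cell has both players best-responding. For instance, Alice's best reply to Alpha is Alpha, but against Alpha Bob prefers Delta over Alpha.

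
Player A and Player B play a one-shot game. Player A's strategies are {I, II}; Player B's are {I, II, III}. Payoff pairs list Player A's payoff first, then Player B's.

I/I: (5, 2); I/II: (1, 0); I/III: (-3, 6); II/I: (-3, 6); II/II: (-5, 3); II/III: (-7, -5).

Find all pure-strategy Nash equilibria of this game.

A profile is a Nash equilibrium when each player is best-responding to the other.
Player A's best responses — vs I: I (payoff 5); vs II: I (payoff 1); vs III: I (payoff -3).
Player B's best responses — vs I: III (payoff 6); vs II: I (payoff 6).
The only mutual best response is (I, III); neither player gains by switching there.

(I, III)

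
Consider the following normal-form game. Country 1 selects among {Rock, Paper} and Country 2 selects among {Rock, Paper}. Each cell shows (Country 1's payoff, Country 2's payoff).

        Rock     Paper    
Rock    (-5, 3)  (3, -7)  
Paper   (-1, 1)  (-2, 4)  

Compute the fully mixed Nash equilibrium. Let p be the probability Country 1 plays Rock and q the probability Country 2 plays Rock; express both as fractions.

In a mixed NE each player is indifferent between their pure strategies, so the opponent's mix sets the indifference.
Country 2 indifferent between Rock and Paper: p·3 + (1−p)·1 = p·(-7) + (1−p)·4 ⟹ 1 + 2p = 4 + (-11)p ⟹ p = 3/13.
Country 1 indifferent between Rock and Paper: q·(-5) + (1−q)·3 = q·(-1) + (1−q)·(-2) ⟹ 3 + (-8)q = (-2) + 1q ⟹ q = 5/9.

p = 3/13, q = 5/9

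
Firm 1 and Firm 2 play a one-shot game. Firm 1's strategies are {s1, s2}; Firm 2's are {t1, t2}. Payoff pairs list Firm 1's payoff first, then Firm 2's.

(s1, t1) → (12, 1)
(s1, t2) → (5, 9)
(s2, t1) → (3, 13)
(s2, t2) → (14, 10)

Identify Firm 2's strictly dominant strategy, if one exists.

Check whether one of Firm 2's strategies beats all alternatives regardless of what the opponent does.
t1 is not dominant: against s1, t2 gives 9 > 1.
t2 is not dominant: against s2, t1 gives 13 > 10.
No single strategy is best against every opponent action.

None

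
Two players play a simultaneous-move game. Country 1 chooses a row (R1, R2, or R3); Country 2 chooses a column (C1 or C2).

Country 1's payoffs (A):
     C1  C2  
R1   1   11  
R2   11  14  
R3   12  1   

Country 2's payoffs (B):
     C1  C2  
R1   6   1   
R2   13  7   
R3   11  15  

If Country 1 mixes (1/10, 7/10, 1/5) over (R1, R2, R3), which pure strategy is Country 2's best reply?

Country 2's best reply maximizes expected payoff against the mix.
C1: (1/10)·6 + (7/10)·13 + (1/5)·11 = 119/10
C2: (1/10)·1 + (7/10)·7 + (1/5)·15 = 8
Highest expected payoff is 119/10, from C1.

C1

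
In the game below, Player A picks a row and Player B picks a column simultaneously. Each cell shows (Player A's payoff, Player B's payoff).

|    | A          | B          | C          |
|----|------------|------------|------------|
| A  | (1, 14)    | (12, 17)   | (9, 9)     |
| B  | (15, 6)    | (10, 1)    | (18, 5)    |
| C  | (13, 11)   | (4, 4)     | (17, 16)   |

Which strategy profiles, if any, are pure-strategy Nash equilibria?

Check mutual best responses: a cell is a NE iff neither player can gain by unilaterally deviating.
Player A's best responses — vs A: B (payoff 15); vs B: A (payoff 12); vs C: B (payoff 18).
Player B's best responses — vs A: B (payoff 17); vs B: A (payoff 6); vs C: C (payoff 16).
Mutual best responses occur at (A, B) and (B, A); at each, neither player gains by switching.

(A, B) and (B, A)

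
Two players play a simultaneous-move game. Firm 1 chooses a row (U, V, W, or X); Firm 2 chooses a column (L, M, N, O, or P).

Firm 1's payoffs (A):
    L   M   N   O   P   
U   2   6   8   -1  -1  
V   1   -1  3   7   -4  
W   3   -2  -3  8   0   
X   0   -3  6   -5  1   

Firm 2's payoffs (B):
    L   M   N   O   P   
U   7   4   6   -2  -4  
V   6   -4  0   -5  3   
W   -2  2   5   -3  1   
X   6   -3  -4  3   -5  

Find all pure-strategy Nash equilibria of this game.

There is no pure-strategy Nash equilibrium

A profile is a Nash equilibrium when each player is best-responding to the other.
Firm 1's best responses — vs L: W (payoff 3); vs M: U (payoff 6); vs N: U (payoff 8); vs O: W (payoff 8); vs P: X (payoff 1).
Firm 2's best responses — vs U: L (payoff 7); vs V: L (payoff 6); vs W: N (payoff 5); vs X: L (payoff 6).
No cell has both players best-responding. For instance, Firm 1's best reply to P is X, but against X Firm 2 prefers L over P.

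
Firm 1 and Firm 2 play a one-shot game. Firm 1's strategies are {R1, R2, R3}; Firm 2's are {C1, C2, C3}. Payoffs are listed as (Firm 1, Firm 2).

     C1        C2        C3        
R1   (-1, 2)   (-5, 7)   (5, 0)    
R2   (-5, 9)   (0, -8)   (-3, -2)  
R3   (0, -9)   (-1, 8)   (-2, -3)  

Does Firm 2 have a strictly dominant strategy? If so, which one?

None

Check whether one of Firm 2's strategies beats all alternatives regardless of what the opponent does.
C1 is not dominant: against R1, C2 gives 7 > 2.
C2 is not dominant: against R2, C1 gives 9 > -8.
C3 is not dominant: against R1, C1 gives 2 > 0.
No single strategy is best against every opponent action.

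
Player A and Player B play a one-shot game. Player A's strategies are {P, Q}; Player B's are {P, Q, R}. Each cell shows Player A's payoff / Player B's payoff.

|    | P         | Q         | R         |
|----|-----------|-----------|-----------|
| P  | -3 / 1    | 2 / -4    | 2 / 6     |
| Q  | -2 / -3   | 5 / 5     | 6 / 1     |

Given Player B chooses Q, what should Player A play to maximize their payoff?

With Player B fixed at Q, Player A's payoffs are: P → 2, Q → 5.
The maximum is 5, achieved by Q.

Q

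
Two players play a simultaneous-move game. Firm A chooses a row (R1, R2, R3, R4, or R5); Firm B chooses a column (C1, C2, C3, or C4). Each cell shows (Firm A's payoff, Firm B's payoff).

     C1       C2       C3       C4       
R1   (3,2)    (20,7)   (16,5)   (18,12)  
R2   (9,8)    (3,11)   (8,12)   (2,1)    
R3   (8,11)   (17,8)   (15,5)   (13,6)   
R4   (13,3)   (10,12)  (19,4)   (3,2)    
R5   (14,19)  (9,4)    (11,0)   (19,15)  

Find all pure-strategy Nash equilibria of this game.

(R5, C1)

A profile is a Nash equilibrium when each player is best-responding to the other.
Firm A's best responses — vs C1: R5 (payoff 14); vs C2: R1 (payoff 20); vs C3: R4 (payoff 19); vs C4: R5 (payoff 19).
Firm B's best responses — vs R1: C4 (payoff 12); vs R2: C3 (payoff 12); vs R3: C1 (payoff 11); vs R4: C2 (payoff 12); vs R5: C1 (payoff 19).
The only mutual best response is (R5, C1); neither player gains by switching there.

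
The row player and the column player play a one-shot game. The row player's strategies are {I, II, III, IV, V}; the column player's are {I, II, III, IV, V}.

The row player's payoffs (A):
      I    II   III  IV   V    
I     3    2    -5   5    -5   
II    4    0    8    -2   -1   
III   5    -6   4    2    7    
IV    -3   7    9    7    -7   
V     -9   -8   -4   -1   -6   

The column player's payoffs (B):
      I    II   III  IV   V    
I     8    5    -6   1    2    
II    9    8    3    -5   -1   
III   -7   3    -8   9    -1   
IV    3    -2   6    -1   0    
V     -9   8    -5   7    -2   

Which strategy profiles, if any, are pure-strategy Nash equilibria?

A profile is a Nash equilibrium when each player is best-responding to the other.
The row player's best responses — vs I: III (payoff 5); vs II: IV (payoff 7); vs III: IV (payoff 9); vs IV: IV (payoff 7); vs V: III (payoff 7).
The column player's best responses — vs I: I (payoff 8); vs II: I (payoff 9); vs III: IV (payoff 9); vs IV: III (payoff 6); vs V: II (payoff 8).
The only mutual best response is (IV, III); neither player gains by switching there.

(IV, III)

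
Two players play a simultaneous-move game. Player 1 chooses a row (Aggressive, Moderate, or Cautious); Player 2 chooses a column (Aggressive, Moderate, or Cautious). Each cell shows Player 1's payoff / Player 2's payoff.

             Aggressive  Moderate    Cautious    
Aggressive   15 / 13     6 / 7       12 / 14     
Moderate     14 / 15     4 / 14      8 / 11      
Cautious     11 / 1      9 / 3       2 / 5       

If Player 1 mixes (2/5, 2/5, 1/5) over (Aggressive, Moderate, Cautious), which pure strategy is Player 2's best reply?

Compute Player 2's expected payoff from each pure strategy against the given mix.
Aggressive: (2/5)·13 + (2/5)·15 + (1/5)·1 = 57/5
Moderate: (2/5)·7 + (2/5)·14 + (1/5)·3 = 9
Cautious: (2/5)·14 + (2/5)·11 + (1/5)·5 = 11
Highest expected payoff is 57/5, from Aggressive.

Aggressive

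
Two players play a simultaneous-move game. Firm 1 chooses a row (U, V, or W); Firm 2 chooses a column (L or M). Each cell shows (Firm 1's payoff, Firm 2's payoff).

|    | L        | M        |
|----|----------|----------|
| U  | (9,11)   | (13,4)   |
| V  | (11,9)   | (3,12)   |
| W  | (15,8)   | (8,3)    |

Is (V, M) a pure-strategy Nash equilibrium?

Holding Firm 2 at M: Firm 1 gets 3 from V but could get 13 by switching to U. Firm 1 has a profitable deviation.

No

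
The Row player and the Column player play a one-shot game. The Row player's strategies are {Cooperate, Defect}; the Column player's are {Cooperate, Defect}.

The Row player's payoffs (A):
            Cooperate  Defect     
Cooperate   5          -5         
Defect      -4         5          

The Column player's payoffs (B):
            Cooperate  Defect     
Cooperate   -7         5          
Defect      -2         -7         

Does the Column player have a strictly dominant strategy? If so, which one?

No strictly dominant strategy

Check whether one of the Column player's strategies beats all alternatives regardless of what the opponent does.
Cooperate is not dominant: against Cooperate, Defect gives 5 > -7.
Defect is not dominant: against Defect, Cooperate gives -2 > -7.
No single strategy is best against every opponent action.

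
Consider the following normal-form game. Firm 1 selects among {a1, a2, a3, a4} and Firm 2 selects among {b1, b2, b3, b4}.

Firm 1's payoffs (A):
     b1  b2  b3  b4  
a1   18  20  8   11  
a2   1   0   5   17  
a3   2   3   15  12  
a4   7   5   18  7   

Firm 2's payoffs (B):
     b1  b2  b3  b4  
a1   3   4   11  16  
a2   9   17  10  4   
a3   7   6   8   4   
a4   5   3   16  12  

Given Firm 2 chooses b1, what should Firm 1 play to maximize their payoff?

a1

With Firm 2 fixed at b1, Firm 1's payoffs are: a1 → 18, a2 → 1, a3 → 2, a4 → 7.
The maximum is 18, achieved by a1.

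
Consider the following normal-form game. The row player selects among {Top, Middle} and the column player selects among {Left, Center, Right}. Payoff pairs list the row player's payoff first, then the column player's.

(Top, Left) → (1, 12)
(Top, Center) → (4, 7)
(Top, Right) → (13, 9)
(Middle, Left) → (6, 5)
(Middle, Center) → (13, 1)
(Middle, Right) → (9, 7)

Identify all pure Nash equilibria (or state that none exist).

None

Check mutual best responses: a cell is a NE iff neither player can gain by unilaterally deviating.
The row player's best responses — vs Left: Middle (payoff 6); vs Center: Middle (payoff 13); vs Right: Top (payoff 13).
The column player's best responses — vs Top: Left (payoff 12); vs Middle: Right (payoff 7).
No cell has both players best-responding. For instance, the row player's best reply to Center is Middle, but against Middle the column player prefers Right over Center.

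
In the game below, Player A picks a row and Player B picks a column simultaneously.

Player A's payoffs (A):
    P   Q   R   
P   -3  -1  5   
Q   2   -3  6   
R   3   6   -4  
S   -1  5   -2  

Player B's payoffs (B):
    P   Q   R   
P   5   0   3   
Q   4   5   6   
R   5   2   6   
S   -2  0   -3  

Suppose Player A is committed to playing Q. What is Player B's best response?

With Player A fixed at Q, Player B's payoffs are: P → 4, Q → 5, R → 6.
The maximum is 6, achieved by R.

R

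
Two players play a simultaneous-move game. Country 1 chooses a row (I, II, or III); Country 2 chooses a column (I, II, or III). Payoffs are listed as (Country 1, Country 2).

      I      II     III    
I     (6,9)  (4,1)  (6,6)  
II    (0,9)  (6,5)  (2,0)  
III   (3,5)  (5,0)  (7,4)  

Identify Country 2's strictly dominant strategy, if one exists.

A strategy is strictly dominant if it gives Country 2 a strictly higher payoff than every other strategy, against every choice by the opponent.
I strictly dominates: vs I: 9 > each of {1, 6}; vs II: 9 > each of {5, 0}; vs III: 5 > each of {0, 4}.

I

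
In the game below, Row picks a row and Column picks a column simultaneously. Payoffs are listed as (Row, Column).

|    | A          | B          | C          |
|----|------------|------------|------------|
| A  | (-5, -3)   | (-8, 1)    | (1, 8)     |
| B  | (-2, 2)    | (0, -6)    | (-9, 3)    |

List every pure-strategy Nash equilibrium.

(A, C)

A profile is a Nash equilibrium when each player is best-responding to the other.
Row's best responses — vs A: B (payoff -2); vs B: B (payoff 0); vs C: A (payoff 1).
Column's best responses — vs A: C (payoff 8); vs B: C (payoff 3).
The only mutual best response is (A, C); neither player gains by switching there.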